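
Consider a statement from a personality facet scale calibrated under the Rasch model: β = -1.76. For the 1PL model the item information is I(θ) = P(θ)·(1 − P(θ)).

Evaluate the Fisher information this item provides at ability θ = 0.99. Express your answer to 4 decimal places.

0.0565

P = 1/(1+e^{-2.7500}) = 0.9399
P(1−P) = 0.9399 × 0.0601 = 0.0565
I = P(1−P) = 0.05648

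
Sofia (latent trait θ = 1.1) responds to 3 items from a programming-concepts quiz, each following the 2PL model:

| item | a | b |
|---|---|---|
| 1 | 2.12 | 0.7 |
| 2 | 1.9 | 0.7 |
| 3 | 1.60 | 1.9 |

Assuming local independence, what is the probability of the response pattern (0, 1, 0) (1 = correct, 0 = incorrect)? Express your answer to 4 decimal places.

P(θ) = 1 / (1 + exp(−a(θ − b)))
P_1 = 1/(1+e^{-0.8480}) = 0.7001
P_2 = 1/(1+e^{-0.7600}) = 0.6814
P_3 = 1/(1+e^{1.2800}) = 0.2176
L = (1−P_1) × P_2 × (1−P_3) = 0.2999 × 0.6814 × 0.7824 = 0.15986

0.1599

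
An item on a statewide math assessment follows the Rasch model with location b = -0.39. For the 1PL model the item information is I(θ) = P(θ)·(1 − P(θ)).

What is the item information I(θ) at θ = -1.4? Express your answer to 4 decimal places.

P = 1/(1+e^{1.0100}) = 0.2670
P(1−P) = 0.2670 × 0.7330 = 0.1957
I = P(1−P) = 0.19570

0.1957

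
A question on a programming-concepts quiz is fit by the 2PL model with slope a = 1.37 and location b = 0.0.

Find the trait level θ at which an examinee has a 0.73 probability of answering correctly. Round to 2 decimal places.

P(θ) = 1 / (1 + exp(−a(θ − b)))
logit = ln(0.7300/0.2700) = 0.9946
θ = b + logit/(a) = 0.0 + 0.9946/1.3700 = 0.7260

0.73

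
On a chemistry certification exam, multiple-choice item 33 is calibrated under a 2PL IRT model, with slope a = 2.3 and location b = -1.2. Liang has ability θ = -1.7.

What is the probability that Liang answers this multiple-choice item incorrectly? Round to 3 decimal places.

P(θ) = 1 / (1 + exp(−a(θ − b)))
Exponent: 2.3 × (-1.7 − (-1.2)) = -1.1500
1/(1 + e^{1.1500}) = 0.2405
P(incorrect) = 1 − 0.2405 = 0.7595

0.760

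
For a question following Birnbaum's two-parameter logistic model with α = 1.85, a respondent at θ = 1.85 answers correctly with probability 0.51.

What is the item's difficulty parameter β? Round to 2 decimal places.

P(θ) = 1 / (1 + exp(−α(θ − β)))
logit(0.51) = ln(0.51/0.49) = 0.0400
β = θ − logit/(α) = 1.85 − 0.0400/1.8500 = 1.8284

1.83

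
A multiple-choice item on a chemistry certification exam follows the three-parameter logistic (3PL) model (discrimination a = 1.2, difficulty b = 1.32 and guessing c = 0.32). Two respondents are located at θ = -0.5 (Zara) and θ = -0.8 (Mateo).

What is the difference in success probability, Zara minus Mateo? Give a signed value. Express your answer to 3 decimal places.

P(θ) = c + (1 − c) · 1 / (1 + exp(−a(θ − b)))
P(Zara) = 0.3888  [exponent -2.1840]
P(Mateo) = 0.3695  [exponent -2.5440]
Difference = 0.3888 − 0.3695 = 0.0193

0.019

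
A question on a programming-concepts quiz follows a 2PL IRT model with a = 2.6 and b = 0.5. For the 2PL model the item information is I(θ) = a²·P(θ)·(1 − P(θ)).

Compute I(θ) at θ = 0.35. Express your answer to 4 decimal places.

P = 1/(1+e^{0.3900}) = 0.4037
P(1−P) = 0.4037 × 0.5963 = 0.2407
I = a² × P(1−P) = 2.6² × 0.2407 = 1.62733

1.6273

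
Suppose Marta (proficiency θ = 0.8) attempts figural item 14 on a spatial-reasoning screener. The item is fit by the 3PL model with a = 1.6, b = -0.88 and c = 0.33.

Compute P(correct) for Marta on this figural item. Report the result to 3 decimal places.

P(θ) = c + (1 − c) · 1 / (1 + exp(−a(θ − b)))
Exponent: 1.6 × (0.8 − (-0.88)) = 2.6880
1/(1 + e^{-2.6880}) = 0.9363
P = 0.33 + 0.67 × 0.9363 = 0.9573

0.957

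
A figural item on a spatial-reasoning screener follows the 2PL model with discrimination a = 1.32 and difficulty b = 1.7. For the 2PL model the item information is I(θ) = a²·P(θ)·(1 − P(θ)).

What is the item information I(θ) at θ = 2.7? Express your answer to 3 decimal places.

P = 1/(1+e^{-1.3200}) = 0.7892
P(1−P) = 0.7892 × 0.2108 = 0.1664
I = a² × P(1−P) = 1.32² × 0.1664 = 0.28989

0.290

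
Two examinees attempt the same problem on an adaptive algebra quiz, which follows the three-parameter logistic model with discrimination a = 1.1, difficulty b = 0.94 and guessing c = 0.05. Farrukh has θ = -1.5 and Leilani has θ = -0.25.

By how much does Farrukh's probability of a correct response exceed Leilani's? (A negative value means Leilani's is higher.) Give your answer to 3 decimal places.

P(θ) = c + (1 − c) · 1 / (1 + exp(−a(θ − b)))
P(Farrukh) = 0.1107  [exponent -2.6840]
P(Leilani) = 0.2520  [exponent -1.3090]
Difference = 0.1107 − 0.2520 = -0.1413

-0.141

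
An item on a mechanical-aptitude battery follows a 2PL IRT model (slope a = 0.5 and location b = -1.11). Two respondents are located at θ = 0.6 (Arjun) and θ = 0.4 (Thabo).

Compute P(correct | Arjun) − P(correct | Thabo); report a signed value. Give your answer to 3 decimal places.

0.021

P(θ) = 1 / (1 + exp(−a(θ − b)))
P(Arjun) = 0.7016  [exponent 0.8550]
P(Thabo) = 0.6803  [exponent 0.7550]
Difference = 0.7016 − 0.6803 = 0.0213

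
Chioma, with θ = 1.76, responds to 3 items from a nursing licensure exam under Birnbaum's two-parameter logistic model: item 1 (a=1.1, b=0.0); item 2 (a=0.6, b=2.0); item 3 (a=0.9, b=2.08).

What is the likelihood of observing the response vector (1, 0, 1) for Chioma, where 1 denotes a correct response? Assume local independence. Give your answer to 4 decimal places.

0.2007

P(θ) = 1 / (1 + exp(−a(θ − b)))
P_1 = 1/(1+e^{-1.9360}) = 0.8739
P_2 = 1/(1+e^{0.1440}) = 0.4641
P_3 = 1/(1+e^{0.2880}) = 0.4285
L = P_1 × (1−P_2) × P_3 = 0.8739 × 0.5359 × 0.4285 = 0.20069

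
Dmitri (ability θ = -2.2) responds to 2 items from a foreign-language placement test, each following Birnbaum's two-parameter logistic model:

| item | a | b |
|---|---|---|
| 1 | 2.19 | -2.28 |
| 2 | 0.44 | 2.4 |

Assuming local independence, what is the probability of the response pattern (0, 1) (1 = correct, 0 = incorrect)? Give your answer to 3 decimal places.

0.053

P(θ) = 1 / (1 + exp(−a(θ − b)))
P_1 = 1/(1+e^{-0.1752}) = 0.5437
P_2 = 1/(1+e^{2.0240}) = 0.1167
L = (1−P_1) × P_2 = 0.4563 × 0.1167 = 0.05325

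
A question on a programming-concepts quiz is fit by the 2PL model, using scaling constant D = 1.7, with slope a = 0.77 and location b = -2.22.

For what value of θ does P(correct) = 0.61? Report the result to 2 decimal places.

-1.88

P(θ) = 1 / (1 + exp(−D·a(θ − b)))
logit = ln(0.6100/0.3900) = 0.4473
θ = b + logit/(1.7·a) = -2.22 + 0.4473/1.3090 = -1.8783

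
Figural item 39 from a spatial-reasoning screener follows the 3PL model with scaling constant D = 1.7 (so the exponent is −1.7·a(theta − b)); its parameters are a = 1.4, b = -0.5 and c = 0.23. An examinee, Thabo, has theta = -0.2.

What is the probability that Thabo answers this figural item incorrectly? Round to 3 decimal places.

0.253

P(theta) = c + (1 − c) · 1 / (1 + exp(−D·a(theta − b)))
Exponent: 1.7 × 1.4 × (-0.2 − (-0.5)) = 0.7140
1/(1 + e^{-0.7140}) = 0.6713
P = 0.23 + 0.77 × 0.6713 = 0.7469
P(incorrect) = 1 − 0.7469 = 0.2531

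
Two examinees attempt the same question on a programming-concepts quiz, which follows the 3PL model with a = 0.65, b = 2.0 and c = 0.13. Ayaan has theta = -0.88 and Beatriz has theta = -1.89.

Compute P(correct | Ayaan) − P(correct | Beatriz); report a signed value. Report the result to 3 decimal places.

0.052

P(theta) = c + (1 − c) · 1 / (1 + exp(−a(theta − b)))
P(Ayaan) = 0.2460  [exponent -1.8720]
P(Beatriz) = 0.1943  [exponent -2.5285]
Difference = 0.2460 − 0.1943 = 0.0517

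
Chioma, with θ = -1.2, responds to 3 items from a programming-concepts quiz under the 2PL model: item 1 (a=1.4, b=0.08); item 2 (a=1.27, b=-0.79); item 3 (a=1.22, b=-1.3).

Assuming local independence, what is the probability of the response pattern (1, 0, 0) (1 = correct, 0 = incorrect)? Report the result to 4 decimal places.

0.0421

P(θ) = 1 / (1 + exp(−a(θ − b)))
P_1 = 1/(1+e^{1.7920}) = 0.1428
P_2 = 1/(1+e^{0.5207}) = 0.3727
P_3 = 1/(1+e^{-0.1220}) = 0.5305
L = P_1 × (1−P_2) × (1−P_3) = 0.1428 × 0.6273 × 0.4695 = 0.04207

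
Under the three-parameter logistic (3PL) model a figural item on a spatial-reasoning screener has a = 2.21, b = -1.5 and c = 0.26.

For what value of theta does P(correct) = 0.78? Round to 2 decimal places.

P(theta) = c + (1 − c) · 1 / (1 + exp(−a(theta − b)))
Remove guessing floor: (0.78 − 0.26)/(1 − 0.26) = 0.7027
logit = ln(0.7027/0.2973) = 0.8602
theta = b + logit/(a) = -1.5 + 0.8602/2.2100 = -1.1108

-1.11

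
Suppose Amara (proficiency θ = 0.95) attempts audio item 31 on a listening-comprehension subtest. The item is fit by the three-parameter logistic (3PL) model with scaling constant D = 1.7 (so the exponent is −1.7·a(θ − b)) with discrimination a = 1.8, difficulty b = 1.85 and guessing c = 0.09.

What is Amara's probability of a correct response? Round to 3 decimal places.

0.144

P(θ) = c + (1 − c) · 1 / (1 + exp(−D·a(θ − b)))
Exponent: 1.7 × 1.8 × (0.95 − 1.85) = -2.7540
1/(1 + e^{2.7540}) = 0.0599
P = 0.09 + 0.91 × 0.0599 = 0.1445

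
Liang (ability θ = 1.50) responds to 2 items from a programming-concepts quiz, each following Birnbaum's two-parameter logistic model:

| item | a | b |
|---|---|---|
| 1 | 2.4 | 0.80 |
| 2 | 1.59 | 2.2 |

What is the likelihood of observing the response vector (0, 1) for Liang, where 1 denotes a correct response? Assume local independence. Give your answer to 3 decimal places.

P(θ) = 1 / (1 + exp(−a(θ − b)))
P_1 = 1/(1+e^{-1.6800}) = 0.8429
P_2 = 1/(1+e^{1.1130}) = 0.2473
L = (1−P_1) × P_2 = 0.1571 × 0.2473 = 0.03885

0.039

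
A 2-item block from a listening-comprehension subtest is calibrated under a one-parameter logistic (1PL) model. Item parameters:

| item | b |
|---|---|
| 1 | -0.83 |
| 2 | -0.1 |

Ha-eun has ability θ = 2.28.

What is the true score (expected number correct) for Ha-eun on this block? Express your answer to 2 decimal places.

P(θ) = 1 / (1 + exp(−(θ − b)))
P_1 = 1/(1+e^{-3.1100}) = 0.9573
P_2 = 1/(1+e^{-2.3800}) = 0.9153
E[score] = 0.9573 + 0.9153 = 1.8726

1.87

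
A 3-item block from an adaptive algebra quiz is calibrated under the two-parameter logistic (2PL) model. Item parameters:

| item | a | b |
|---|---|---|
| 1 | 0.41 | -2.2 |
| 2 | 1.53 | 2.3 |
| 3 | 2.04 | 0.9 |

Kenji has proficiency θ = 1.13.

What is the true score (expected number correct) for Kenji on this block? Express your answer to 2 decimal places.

P(θ) = 1 / (1 + exp(−a(θ − b)))
P_1 = 1/(1+e^{-1.3653}) = 0.7966
P_2 = 1/(1+e^{1.7901}) = 0.1431
P_3 = 1/(1+e^{-0.4692}) = 0.6152
E[score] = 0.7966 + 0.1431 + 0.6152 = 1.5549

1.55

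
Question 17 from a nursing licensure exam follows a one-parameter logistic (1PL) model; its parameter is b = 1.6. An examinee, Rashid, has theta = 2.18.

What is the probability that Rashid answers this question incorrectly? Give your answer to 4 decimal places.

0.3589

P(theta) = 1 / (1 + exp(−(theta − b)))
Exponent: (2.18 − 1.6) = 0.5800
1/(1 + e^{-0.5800}) = 0.6411
P = 0.6411
P(incorrect) = 1 − 0.6411 = 0.3589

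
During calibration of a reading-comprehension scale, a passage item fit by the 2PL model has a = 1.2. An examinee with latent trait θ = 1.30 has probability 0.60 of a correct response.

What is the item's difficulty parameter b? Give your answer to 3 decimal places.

P(θ) = 1 / (1 + exp(−a(θ − b)))
logit(0.60) = ln(0.60/0.40) = 0.4055
b = θ − logit/(a) = 1.30 − 0.4055/1.2000 = 0.9621

0.962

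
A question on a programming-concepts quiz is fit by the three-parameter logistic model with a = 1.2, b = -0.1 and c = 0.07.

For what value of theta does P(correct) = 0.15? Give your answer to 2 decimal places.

P(theta) = c + (1 − c) · 1 / (1 + exp(−a(theta − b)))
Remove guessing floor: (0.15 − 0.07)/(1 − 0.07) = 0.0860
logit = ln(0.0860/0.9140) = -2.3632
theta = b + logit/(a) = -0.1 + (-2.3632)/1.2000 = -2.0693

-2.07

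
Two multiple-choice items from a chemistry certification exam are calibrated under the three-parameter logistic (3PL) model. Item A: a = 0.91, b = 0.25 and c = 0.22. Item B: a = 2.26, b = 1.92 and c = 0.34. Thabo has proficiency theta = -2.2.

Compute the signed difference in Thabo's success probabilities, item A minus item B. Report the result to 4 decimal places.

P(theta) = c + (1 − c) · 1 / (1 + exp(−a(theta − b)))
P_A = 0.2958
P_B = 0.3401
P_A − P_B = -0.0443

-0.0443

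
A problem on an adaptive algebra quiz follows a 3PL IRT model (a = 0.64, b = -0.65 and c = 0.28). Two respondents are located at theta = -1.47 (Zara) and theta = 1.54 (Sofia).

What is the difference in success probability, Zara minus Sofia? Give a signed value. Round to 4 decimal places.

P(theta) = c + (1 − c) · 1 / (1 + exp(−a(theta − b)))
P(Zara) = 0.5476  [exponent -0.5248]
P(Sofia) = 0.8578  [exponent 1.4016]
Difference = 0.5476 − 0.8578 = -0.3101

-0.3101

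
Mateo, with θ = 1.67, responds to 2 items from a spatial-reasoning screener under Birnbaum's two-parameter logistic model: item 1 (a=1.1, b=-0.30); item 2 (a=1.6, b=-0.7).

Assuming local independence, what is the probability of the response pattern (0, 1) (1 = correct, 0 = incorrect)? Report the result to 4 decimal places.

P(θ) = 1 / (1 + exp(−a(θ − b)))
P_1 = 1/(1+e^{-2.1670}) = 0.8972
P_2 = 1/(1+e^{-3.7920}) = 0.9779
L = (1−P_1) × P_2 = 0.1028 × 0.9779 = 0.10049

0.1005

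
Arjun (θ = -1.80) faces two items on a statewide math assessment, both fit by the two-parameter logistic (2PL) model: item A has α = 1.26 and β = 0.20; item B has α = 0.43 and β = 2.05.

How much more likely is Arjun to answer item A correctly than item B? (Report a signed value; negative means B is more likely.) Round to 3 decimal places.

P(θ) = 1 / (1 + exp(−α(θ − β)))
P_A = 0.0745
P_B = 0.1604
P_A − P_B = -0.0859

-0.086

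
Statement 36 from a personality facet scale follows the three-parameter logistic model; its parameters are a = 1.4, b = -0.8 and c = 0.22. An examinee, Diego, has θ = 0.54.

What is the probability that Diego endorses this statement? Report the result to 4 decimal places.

P(θ) = c + (1 − c) · 1 / (1 + exp(−a(θ − b)))
Exponent: 1.4 × (0.54 − (-0.8)) = 1.8760
1/(1 + e^{-1.8760}) = 0.8672
P = 0.22 + 0.78 × 0.8672 = 0.8964

0.8964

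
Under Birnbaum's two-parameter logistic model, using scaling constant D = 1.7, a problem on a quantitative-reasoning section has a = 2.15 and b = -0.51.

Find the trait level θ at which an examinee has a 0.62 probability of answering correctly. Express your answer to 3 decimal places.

P(θ) = 1 / (1 + exp(−D·a(θ − b)))
logit = ln(0.6200/0.3800) = 0.4895
θ = b + logit/(1.7·a) = -0.51 + 0.4895/3.6550 = -0.3761

-0.376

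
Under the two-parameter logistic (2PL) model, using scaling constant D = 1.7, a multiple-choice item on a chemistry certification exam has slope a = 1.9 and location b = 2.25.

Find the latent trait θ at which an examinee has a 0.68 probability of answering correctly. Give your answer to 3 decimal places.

2.483

P(θ) = 1 / (1 + exp(−D·a(θ − b)))
logit = ln(0.6800/0.3200) = 0.7538
θ = b + logit/(1.7·a) = 2.25 + 0.7538/3.2300 = 2.4834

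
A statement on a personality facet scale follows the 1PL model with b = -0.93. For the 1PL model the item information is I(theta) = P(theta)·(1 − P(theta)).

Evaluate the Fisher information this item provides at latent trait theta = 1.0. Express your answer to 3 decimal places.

0.111

P = 1/(1+e^{-1.9300}) = 0.8732
P(1−P) = 0.8732 × 0.1268 = 0.1107
I = P(1−P) = 0.11068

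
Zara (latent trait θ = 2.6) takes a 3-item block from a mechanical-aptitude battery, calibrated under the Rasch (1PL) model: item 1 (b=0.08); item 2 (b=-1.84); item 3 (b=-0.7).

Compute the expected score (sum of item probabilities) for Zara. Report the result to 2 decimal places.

P(θ) = 1 / (1 + exp(−(θ − b)))
P_1 = 1/(1+e^{-2.5200}) = 0.9255
P_2 = 1/(1+e^{-4.4400}) = 0.9883
P_3 = 1/(1+e^{-3.3000}) = 0.9644
E[score] = 0.9255 + 0.9883 + 0.9644 = 2.8783

2.88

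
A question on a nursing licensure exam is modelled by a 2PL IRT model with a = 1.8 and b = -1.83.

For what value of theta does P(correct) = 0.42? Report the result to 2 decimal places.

-2.01

P(theta) = 1 / (1 + exp(−a(theta − b)))
logit = ln(0.4200/0.5800) = -0.3228
theta = b + logit/(a) = -1.83 + (-0.3228)/1.8000 = -2.0093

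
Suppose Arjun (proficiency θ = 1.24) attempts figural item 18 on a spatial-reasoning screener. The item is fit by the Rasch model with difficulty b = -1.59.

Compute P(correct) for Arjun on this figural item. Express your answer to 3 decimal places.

0.944

P(θ) = 1 / (1 + exp(−(θ − b)))
Exponent: (1.24 − (-1.59)) = 2.8300
1/(1 + e^{-2.8300}) = 0.9443
P = 0.9443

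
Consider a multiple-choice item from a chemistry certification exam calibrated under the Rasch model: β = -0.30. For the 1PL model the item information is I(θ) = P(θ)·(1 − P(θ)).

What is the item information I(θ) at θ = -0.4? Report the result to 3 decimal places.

P = 1/(1+e^{0.1000}) = 0.4750
P(1−P) = 0.4750 × 0.5250 = 0.2494
I = P(1−P) = 0.24938

0.249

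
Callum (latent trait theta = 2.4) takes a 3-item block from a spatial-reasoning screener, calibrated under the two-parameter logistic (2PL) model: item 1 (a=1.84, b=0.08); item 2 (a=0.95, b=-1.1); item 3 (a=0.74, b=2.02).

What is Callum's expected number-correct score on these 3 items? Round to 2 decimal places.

2.52

P(theta) = 1 / (1 + exp(−a(theta − b)))
P_1 = 1/(1+e^{-4.2688}) = 0.9862
P_2 = 1/(1+e^{-3.3250}) = 0.9653
P_3 = 1/(1+e^{-0.2812}) = 0.5698
E[score] = 0.9862 + 0.9653 + 0.5698 = 2.5213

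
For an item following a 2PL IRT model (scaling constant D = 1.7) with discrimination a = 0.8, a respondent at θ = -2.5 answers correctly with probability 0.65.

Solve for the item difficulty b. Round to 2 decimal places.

-2.96

P(θ) = 1 / (1 + exp(−D·a(θ − b)))
logit(0.65) = ln(0.65/0.35) = 0.6190
b = θ − logit/(1.7·a) = -2.5 − 0.6190/1.3600 = -2.9552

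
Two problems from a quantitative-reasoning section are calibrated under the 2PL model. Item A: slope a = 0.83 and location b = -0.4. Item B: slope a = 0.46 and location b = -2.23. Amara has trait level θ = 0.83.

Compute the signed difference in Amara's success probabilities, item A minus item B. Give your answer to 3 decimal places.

P(θ) = 1 / (1 + exp(−a(θ − b)))
P_A = 0.7351
P_B = 0.8034
P_A − P_B = -0.0682

-0.068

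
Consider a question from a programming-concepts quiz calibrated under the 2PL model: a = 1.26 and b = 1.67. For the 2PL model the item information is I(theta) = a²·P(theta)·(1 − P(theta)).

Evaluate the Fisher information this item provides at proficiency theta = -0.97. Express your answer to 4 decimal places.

P = 1/(1+e^{3.3264}) = 0.0347
P(1−P) = 0.0347 × 0.9653 = 0.0335
I = a² × P(1−P) = 1.26² × 0.0335 = 0.05314

0.0531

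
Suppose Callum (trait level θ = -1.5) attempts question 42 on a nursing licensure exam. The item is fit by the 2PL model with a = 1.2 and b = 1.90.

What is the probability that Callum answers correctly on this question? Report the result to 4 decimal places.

0.0166

P(θ) = 1 / (1 + exp(−a(θ − b)))
Exponent: 1.2 × (-1.5 − 1.90) = -4.0800
1/(1 + e^{4.0800}) = 0.0166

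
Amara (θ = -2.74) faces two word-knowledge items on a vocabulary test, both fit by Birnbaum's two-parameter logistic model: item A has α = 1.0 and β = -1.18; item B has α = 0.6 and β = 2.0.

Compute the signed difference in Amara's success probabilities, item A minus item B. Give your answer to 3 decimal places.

0.119

P(θ) = 1 / (1 + exp(−α(θ − β)))
P_A = 0.1736
P_B = 0.0550
P_A − P_B = 0.1187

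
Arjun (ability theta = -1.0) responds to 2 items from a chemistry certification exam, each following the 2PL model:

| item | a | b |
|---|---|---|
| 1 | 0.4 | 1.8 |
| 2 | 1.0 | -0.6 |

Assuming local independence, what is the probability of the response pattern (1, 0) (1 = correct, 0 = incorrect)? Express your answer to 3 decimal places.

0.147

P(theta) = 1 / (1 + exp(−a(theta − b)))
P_1 = 1/(1+e^{1.1200}) = 0.2460
P_2 = 1/(1+e^{0.4000}) = 0.4013
L = P_1 × (1−P_2) = 0.2460 × 0.5987 = 0.14728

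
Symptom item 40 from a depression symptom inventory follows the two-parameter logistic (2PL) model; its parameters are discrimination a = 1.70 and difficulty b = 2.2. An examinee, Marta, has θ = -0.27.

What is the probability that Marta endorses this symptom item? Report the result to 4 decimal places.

P(θ) = 1 / (1 + exp(−a(θ − b)))
Exponent: 1.70 × (-0.27 − 2.2) = -4.1990
1/(1 + e^{4.1990}) = 0.0148

0.0148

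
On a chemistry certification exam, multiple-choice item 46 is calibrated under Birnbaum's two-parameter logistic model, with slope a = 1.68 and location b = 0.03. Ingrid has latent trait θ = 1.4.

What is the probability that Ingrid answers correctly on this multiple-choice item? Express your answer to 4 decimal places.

P(θ) = 1 / (1 + exp(−a(θ − b)))
Exponent: 1.68 × (1.4 − 0.03) = 2.3016
1/(1 + e^{-2.3016}) = 0.9090

0.9090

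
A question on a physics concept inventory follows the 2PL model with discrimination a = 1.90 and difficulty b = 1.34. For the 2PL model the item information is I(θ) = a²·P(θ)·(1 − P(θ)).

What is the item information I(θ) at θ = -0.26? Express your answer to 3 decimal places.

P = 1/(1+e^{3.0400}) = 0.0457
P(1−P) = 0.0457 × 0.9543 = 0.0436
I = a² × P(1−P) = 1.90² × 0.0436 = 0.15728

0.157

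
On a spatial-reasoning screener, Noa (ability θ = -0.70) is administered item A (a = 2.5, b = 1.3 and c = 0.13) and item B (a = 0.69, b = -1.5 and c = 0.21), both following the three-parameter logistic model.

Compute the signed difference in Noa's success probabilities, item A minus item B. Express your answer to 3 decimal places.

P(θ) = c + (1 − c) · 1 / (1 + exp(−a(θ − b)))
P_A = 0.1358
P_B = 0.7113
P_A − P_B = -0.5755

-0.576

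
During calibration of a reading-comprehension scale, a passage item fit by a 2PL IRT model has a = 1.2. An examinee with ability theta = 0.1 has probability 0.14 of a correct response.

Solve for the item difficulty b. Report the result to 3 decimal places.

1.613

P(theta) = 1 / (1 + exp(−a(theta − b)))
logit(0.14) = ln(0.14/0.86) = -1.8153
b = theta − logit/(a) = 0.1 − (-1.8153)/1.2000 = 1.6127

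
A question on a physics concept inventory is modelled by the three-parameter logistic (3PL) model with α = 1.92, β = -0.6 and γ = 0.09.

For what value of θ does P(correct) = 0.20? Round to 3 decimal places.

-1.633

P(θ) = γ + (1 − γ) · 1 / (1 + exp(−α(θ − β)))
Remove guessing floor: (0.20 − 0.09)/(1 − 0.09) = 0.1209
logit = ln(0.1209/0.8791) = -1.9841
θ = β + logit/(α) = -0.6 + (-1.9841)/1.9200 = -1.6334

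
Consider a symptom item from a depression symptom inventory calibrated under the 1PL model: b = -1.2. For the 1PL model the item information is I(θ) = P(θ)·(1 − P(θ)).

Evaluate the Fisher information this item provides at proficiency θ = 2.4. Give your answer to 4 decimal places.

P = 1/(1+e^{-3.6000}) = 0.9734
P(1−P) = 0.9734 × 0.0266 = 0.0259
I = P(1−P) = 0.02589

0.0259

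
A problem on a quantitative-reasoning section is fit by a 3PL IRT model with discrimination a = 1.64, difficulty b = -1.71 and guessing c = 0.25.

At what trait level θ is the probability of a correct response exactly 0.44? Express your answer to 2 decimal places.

-2.37

P(θ) = c + (1 − c) · 1 / (1 + exp(−a(θ − b)))
Remove guessing floor: (0.44 − 0.25)/(1 − 0.25) = 0.2533
logit = ln(0.2533/0.7467) = -1.0809
θ = b + logit/(a) = -1.71 + (-1.0809)/1.6400 = -2.3691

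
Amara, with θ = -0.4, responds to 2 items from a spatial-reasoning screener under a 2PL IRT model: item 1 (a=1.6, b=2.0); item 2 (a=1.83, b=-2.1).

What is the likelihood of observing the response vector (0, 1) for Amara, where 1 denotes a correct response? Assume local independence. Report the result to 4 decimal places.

P(θ) = 1 / (1 + exp(−a(θ − b)))
P_1 = 1/(1+e^{3.8400}) = 0.0210
P_2 = 1/(1+e^{-3.1110}) = 0.9573
L = (1−P_1) × P_2 = 0.9790 × 0.9573 = 0.93720

0.9372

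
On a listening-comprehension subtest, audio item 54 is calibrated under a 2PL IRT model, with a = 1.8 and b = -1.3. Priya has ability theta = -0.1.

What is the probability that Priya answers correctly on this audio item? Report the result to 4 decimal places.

P(theta) = 1 / (1 + exp(−a(theta − b)))
Exponent: 1.8 × (-0.1 − (-1.3)) = 2.1600
1/(1 + e^{-2.1600}) = 0.8966

0.8966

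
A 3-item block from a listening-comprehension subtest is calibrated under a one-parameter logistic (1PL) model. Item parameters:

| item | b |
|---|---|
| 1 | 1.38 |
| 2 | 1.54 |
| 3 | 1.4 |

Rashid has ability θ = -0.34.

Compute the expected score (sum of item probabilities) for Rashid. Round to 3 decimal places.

P(θ) = 1 / (1 + exp(−(θ − b)))
P_1 = 1/(1+e^{1.7200}) = 0.1519
P_2 = 1/(1+e^{1.8800}) = 0.1324
P_3 = 1/(1+e^{1.7400}) = 0.1493
E[score] = 0.1519 + 0.1324 + 0.1493 = 0.4336

0.434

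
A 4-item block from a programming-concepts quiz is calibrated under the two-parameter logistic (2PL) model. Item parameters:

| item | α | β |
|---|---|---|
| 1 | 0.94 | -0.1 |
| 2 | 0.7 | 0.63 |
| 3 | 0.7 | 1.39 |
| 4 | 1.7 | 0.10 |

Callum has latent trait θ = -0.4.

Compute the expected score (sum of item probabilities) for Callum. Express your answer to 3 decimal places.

1.279

P(θ) = 1 / (1 + exp(−α(θ − β)))
P_1 = 1/(1+e^{0.2820}) = 0.4300
P_2 = 1/(1+e^{0.7210}) = 0.3272
P_3 = 1/(1+e^{1.2530}) = 0.2222
P_4 = 1/(1+e^{0.8500}) = 0.2994
E[score] = 0.4300 + 0.3272 + 0.2222 + 0.2994 = 1.2788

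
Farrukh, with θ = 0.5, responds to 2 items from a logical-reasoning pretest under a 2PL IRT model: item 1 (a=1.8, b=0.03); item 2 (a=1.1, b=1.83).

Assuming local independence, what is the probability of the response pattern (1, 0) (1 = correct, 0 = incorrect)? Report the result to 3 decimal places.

0.568

P(θ) = 1 / (1 + exp(−a(θ − b)))
P_1 = 1/(1+e^{-0.8460}) = 0.6997
P_2 = 1/(1+e^{1.4630}) = 0.1880
L = P_1 × (1−P_2) = 0.6997 × 0.8120 = 0.56817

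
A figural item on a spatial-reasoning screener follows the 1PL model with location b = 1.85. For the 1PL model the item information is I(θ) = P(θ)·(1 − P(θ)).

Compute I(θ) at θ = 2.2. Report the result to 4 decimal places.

P = 1/(1+e^{-0.3500}) = 0.5866
P(1−P) = 0.5866 × 0.4134 = 0.2425
I = P(1−P) = 0.24250

0.2425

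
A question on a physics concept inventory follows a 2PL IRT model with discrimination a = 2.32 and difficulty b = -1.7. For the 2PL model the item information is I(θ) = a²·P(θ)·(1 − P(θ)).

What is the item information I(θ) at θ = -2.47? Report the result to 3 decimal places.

0.662

P = 1/(1+e^{1.7864}) = 0.1435
P(1−P) = 0.1435 × 0.8565 = 0.1229
I = a² × P(1−P) = 2.32² × 0.1229 = 0.66159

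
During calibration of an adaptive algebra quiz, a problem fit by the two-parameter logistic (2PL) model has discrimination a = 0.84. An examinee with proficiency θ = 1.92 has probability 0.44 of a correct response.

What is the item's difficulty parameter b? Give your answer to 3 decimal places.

2.207

P(θ) = 1 / (1 + exp(−a(θ − b)))
logit(0.44) = ln(0.44/0.56) = -0.2412
b = θ − logit/(a) = 1.92 − (-0.2412)/0.8400 = 2.2071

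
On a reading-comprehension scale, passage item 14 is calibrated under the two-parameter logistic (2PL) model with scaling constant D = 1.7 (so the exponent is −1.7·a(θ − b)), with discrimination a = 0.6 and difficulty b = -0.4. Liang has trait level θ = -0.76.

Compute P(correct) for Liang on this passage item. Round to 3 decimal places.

0.409

P(θ) = 1 / (1 + exp(−D·a(θ − b)))
Exponent: 1.7 × 0.6 × (-0.76 − (-0.4)) = -0.3672
1/(1 + e^{0.3672}) = 0.4092
P = 0.4092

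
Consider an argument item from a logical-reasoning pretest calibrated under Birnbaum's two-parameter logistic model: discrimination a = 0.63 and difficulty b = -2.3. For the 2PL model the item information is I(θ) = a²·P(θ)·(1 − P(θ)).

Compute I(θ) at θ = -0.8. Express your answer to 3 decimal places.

0.080

P = 1/(1+e^{-0.9450}) = 0.7201
P(1−P) = 0.7201 × 0.2799 = 0.2016
I = a² × P(1−P) = 0.63² × 0.2016 = 0.08000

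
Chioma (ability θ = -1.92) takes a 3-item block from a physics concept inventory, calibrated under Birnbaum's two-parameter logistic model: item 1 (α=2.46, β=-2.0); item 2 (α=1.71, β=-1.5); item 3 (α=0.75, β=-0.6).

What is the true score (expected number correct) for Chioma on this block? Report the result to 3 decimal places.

P(θ) = 1 / (1 + exp(−α(θ − β)))
P_1 = 1/(1+e^{-0.1968}) = 0.5490
P_2 = 1/(1+e^{0.7182}) = 0.3278
P_3 = 1/(1+e^{0.9900}) = 0.2709
E[score] = 0.5490 + 0.3278 + 0.2709 = 1.1477

1.148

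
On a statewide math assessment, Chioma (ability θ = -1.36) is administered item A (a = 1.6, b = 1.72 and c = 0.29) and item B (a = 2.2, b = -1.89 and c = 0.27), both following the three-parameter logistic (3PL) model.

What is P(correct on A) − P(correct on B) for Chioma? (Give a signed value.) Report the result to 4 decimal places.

P(θ) = c + (1 − c) · 1 / (1 + exp(−a(θ − b)))
P_A = 0.2951
P_B = 0.8266
P_A − P_B = -0.5315

-0.5315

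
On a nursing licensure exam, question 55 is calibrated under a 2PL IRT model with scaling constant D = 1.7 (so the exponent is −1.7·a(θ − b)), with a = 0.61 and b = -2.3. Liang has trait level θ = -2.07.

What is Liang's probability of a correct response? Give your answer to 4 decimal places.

0.5593

P(θ) = 1 / (1 + exp(−D·a(θ − b)))
Exponent: 1.7 × 0.61 × (-2.07 − (-2.3)) = 0.2385
1/(1 + e^{-0.2385}) = 0.5593
P = 0.5593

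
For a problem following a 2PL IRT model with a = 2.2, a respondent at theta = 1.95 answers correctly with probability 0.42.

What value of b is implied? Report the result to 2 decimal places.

2.10

P(theta) = 1 / (1 + exp(−a(theta − b)))
logit(0.42) = ln(0.42/0.58) = -0.3228
b = theta − logit/(a) = 1.95 − (-0.3228)/2.2000 = 2.0967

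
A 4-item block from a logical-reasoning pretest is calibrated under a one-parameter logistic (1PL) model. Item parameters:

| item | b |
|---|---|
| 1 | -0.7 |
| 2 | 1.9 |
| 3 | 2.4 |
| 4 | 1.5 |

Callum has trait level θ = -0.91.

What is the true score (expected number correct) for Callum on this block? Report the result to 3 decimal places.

0.622

P(θ) = 1 / (1 + exp(−(θ − b)))
P_1 = 1/(1+e^{0.2100}) = 0.4477
P_2 = 1/(1+e^{2.8100}) = 0.0568
P_3 = 1/(1+e^{3.3100}) = 0.0352
P_4 = 1/(1+e^{2.4100}) = 0.0824
E[score] = 0.4477 + 0.0568 + 0.0352 + 0.0824 = 0.6221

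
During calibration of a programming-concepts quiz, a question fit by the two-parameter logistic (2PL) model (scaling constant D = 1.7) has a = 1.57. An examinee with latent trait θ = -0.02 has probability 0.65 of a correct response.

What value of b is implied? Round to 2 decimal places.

-0.25

P(θ) = 1 / (1 + exp(−D·a(θ − b)))
logit(0.65) = ln(0.65/0.35) = 0.6190
b = θ − logit/(1.7·a) = -0.02 − 0.6190/2.6690 = -0.2519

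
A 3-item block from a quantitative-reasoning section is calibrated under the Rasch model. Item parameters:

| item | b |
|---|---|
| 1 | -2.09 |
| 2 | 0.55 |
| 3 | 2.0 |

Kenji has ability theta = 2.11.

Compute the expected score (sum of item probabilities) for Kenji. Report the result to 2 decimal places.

2.34

P(theta) = 1 / (1 + exp(−(theta − b)))
P_1 = 1/(1+e^{-4.2000}) = 0.9852
P_2 = 1/(1+e^{-1.5600}) = 0.8264
P_3 = 1/(1+e^{-0.1100}) = 0.5275
E[score] = 0.9852 + 0.8264 + 0.5275 = 2.3391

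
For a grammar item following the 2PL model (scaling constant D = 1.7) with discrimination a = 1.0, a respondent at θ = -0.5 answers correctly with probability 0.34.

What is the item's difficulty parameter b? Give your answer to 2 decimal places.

-0.11

P(θ) = 1 / (1 + exp(−D·a(θ − b)))
logit(0.34) = ln(0.34/0.66) = -0.6633
b = θ − logit/(1.7·a) = -0.5 − (-0.6633)/1.7000 = -0.1098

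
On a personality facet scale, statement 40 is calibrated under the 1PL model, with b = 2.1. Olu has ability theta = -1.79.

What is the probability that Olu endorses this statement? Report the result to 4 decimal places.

0.0200

P(theta) = 1 / (1 + exp(−(theta − b)))
Exponent: (-1.79 − 2.1) = -3.8900
1/(1 + e^{3.8900}) = 0.0200
P = 0.0200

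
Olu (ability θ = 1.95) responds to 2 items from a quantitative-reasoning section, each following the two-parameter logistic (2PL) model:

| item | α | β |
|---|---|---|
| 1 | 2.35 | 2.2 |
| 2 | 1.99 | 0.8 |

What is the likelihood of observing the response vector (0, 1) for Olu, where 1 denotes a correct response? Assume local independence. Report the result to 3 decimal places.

0.584

P(θ) = 1 / (1 + exp(−α(θ − β)))
P_1 = 1/(1+e^{0.5875}) = 0.3572
P_2 = 1/(1+e^{-2.2885}) = 0.9079
L = (1−P_1) × P_2 = 0.6428 × 0.9079 = 0.58360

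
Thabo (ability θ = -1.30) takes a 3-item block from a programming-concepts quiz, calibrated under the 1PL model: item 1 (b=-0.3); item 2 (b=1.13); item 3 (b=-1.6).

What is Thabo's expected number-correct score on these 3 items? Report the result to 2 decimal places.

P(θ) = 1 / (1 + exp(−(θ − b)))
P_1 = 1/(1+e^{1.0000}) = 0.2689
P_2 = 1/(1+e^{2.4300}) = 0.0809
P_3 = 1/(1+e^{-0.3000}) = 0.5744
E[score] = 0.2689 + 0.0809 + 0.5744 = 0.9243

0.92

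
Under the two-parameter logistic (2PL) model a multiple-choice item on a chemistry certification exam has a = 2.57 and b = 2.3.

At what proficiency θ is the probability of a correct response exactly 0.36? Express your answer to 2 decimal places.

2.08

P(θ) = 1 / (1 + exp(−a(θ − b)))
logit = ln(0.3600/0.6400) = -0.5754
θ = b + logit/(a) = 2.3 + (-0.5754)/2.5700 = 2.0761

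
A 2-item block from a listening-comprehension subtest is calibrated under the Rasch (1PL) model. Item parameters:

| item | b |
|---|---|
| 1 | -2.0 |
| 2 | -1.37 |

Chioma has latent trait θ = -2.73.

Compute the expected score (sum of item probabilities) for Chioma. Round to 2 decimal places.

P(θ) = 1 / (1 + exp(−(θ − b)))
P_1 = 1/(1+e^{0.7300}) = 0.3252
P_2 = 1/(1+e^{1.3600}) = 0.2042
E[score] = 0.3252 + 0.2042 = 0.5294

0.53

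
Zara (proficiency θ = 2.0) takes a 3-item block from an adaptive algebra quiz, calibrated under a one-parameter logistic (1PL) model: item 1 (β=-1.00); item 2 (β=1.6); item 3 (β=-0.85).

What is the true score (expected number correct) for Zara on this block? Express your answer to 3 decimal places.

P(θ) = 1 / (1 + exp(−(θ − β)))
P_1 = 1/(1+e^{-3.0000}) = 0.9526
P_2 = 1/(1+e^{-0.4000}) = 0.5987
P_3 = 1/(1+e^{-2.8500}) = 0.9453
E[score] = 0.9526 + 0.5987 + 0.9453 = 2.4966

2.497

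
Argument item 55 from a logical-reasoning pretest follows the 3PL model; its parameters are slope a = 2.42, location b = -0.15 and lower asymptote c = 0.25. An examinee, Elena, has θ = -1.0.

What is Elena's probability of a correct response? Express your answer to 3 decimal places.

P(θ) = c + (1 − c) · 1 / (1 + exp(−a(θ − b)))
Exponent: 2.42 × (-1.0 − (-0.15)) = -2.0570
1/(1 + e^{2.0570}) = 0.1133
P = 0.25 + 0.75 × 0.1133 = 0.3350

0.335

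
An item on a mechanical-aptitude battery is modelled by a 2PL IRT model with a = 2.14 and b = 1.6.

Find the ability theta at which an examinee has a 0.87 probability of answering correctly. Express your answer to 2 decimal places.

P(theta) = 1 / (1 + exp(−a(theta − b)))
logit = ln(0.8700/0.1300) = 1.9010
theta = b + logit/(a) = 1.6 + 1.9010/2.1400 = 2.4883

2.49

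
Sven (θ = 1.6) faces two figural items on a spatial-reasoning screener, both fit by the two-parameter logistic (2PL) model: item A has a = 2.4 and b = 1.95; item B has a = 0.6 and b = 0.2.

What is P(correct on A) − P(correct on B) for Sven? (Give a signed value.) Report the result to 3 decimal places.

P(θ) = 1 / (1 + exp(−a(θ − b)))
P_A = 0.3015
P_B = 0.6985
P_A − P_B = -0.3969

-0.397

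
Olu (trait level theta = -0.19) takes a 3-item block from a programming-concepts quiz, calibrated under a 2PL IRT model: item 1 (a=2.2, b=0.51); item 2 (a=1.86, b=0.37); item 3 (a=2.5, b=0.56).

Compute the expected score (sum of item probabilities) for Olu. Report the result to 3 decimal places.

0.570

P(theta) = 1 / (1 + exp(−a(theta − b)))
P_1 = 1/(1+e^{1.5400}) = 0.1765
P_2 = 1/(1+e^{1.0416}) = 0.2608
P_3 = 1/(1+e^{1.8750}) = 0.1330
E[score] = 0.1765 + 0.2608 + 0.1330 = 0.5703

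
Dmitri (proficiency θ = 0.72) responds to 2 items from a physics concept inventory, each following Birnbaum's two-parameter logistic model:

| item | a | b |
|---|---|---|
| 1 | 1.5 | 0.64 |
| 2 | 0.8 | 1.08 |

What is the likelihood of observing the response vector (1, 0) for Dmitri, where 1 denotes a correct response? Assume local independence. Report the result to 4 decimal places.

0.3029

P(θ) = 1 / (1 + exp(−a(θ − b)))
P_1 = 1/(1+e^{-0.1200}) = 0.5300
P_2 = 1/(1+e^{0.2880}) = 0.4285
L = P_1 × (1−P_2) = 0.5300 × 0.5715 = 0.30288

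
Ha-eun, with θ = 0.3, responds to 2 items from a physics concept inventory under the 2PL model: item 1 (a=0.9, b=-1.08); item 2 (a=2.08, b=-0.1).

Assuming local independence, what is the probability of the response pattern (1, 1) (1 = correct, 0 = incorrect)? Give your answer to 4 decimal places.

0.5406

P(θ) = 1 / (1 + exp(−a(θ − b)))
P_1 = 1/(1+e^{-1.2420}) = 0.7759
P_2 = 1/(1+e^{-0.8320}) = 0.6968
L = P_1 × P_2 = 0.7759 × 0.6968 = 0.54064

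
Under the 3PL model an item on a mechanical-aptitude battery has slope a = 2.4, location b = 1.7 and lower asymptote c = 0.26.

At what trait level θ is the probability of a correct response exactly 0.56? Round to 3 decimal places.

P(θ) = c + (1 − c) · 1 / (1 + exp(−a(θ − b)))
Remove guessing floor: (0.56 − 0.26)/(1 − 0.26) = 0.4054
logit = ln(0.4054/0.5946) = -0.3830
θ = b + logit/(a) = 1.7 + (-0.3830)/2.4000 = 1.5404

1.540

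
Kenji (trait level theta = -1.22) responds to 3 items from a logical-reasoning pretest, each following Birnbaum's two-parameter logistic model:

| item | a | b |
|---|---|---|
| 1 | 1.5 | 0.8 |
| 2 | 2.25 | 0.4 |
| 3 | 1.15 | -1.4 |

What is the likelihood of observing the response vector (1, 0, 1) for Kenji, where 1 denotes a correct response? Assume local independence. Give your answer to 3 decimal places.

P(theta) = 1 / (1 + exp(−a(theta − b)))
P_1 = 1/(1+e^{3.0300}) = 0.0461
P_2 = 1/(1+e^{3.6450}) = 0.0255
P_3 = 1/(1+e^{-0.2070}) = 0.5516
L = P_1 × (1−P_2) × P_3 = 0.0461 × 0.9745 × 0.5516 = 0.02477

0.025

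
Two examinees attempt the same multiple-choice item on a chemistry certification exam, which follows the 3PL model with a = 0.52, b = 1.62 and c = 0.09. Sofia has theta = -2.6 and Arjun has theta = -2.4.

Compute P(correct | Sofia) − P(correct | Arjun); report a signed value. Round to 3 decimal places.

P(theta) = c + (1 − c) · 1 / (1 + exp(−a(theta − b)))
P(Sofia) = 0.1812  [exponent -2.1944]
P(Arjun) = 0.1901  [exponent -2.0904]
Difference = 0.1812 − 0.1901 = -0.0089

-0.009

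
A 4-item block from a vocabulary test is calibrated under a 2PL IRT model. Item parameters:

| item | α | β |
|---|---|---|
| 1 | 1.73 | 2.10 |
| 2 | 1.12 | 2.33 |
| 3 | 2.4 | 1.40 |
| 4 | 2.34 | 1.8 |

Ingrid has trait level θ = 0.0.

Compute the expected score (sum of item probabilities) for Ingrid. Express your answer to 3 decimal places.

0.142

P(θ) = 1 / (1 + exp(−α(θ − β)))
P_1 = 1/(1+e^{3.6330}) = 0.0258
P_2 = 1/(1+e^{2.6096}) = 0.0685
P_3 = 1/(1+e^{3.3600}) = 0.0336
P_4 = 1/(1+e^{4.2120}) = 0.0146
E[score] = 0.0258 + 0.0685 + 0.0336 + 0.0146 = 0.1424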